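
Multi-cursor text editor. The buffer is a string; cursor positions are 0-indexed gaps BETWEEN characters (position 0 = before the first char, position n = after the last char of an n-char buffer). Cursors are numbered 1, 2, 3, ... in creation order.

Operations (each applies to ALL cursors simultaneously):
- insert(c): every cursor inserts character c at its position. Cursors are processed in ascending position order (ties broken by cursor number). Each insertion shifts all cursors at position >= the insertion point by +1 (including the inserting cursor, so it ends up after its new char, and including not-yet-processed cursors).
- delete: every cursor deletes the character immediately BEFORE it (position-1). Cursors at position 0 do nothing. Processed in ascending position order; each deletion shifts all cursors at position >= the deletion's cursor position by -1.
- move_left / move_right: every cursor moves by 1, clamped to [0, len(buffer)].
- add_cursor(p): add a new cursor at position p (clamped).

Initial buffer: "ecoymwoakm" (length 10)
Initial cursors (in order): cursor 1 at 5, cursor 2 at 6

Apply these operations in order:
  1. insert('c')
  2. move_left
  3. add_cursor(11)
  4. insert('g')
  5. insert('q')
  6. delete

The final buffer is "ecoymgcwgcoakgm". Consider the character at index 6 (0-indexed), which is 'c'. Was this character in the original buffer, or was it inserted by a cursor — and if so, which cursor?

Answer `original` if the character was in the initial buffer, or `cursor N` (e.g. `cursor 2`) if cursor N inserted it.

After op 1 (insert('c')): buffer="ecoymcwcoakm" (len 12), cursors c1@6 c2@8, authorship .....1.2....
After op 2 (move_left): buffer="ecoymcwcoakm" (len 12), cursors c1@5 c2@7, authorship .....1.2....
After op 3 (add_cursor(11)): buffer="ecoymcwcoakm" (len 12), cursors c1@5 c2@7 c3@11, authorship .....1.2....
After op 4 (insert('g')): buffer="ecoymgcwgcoakgm" (len 15), cursors c1@6 c2@9 c3@14, authorship .....11.22...3.
After op 5 (insert('q')): buffer="ecoymgqcwgqcoakgqm" (len 18), cursors c1@7 c2@11 c3@17, authorship .....111.222...33.
After op 6 (delete): buffer="ecoymgcwgcoakgm" (len 15), cursors c1@6 c2@9 c3@14, authorship .....11.22...3.
Authorship (.=original, N=cursor N): . . . . . 1 1 . 2 2 . . . 3 .
Index 6: author = 1

Answer: cursor 1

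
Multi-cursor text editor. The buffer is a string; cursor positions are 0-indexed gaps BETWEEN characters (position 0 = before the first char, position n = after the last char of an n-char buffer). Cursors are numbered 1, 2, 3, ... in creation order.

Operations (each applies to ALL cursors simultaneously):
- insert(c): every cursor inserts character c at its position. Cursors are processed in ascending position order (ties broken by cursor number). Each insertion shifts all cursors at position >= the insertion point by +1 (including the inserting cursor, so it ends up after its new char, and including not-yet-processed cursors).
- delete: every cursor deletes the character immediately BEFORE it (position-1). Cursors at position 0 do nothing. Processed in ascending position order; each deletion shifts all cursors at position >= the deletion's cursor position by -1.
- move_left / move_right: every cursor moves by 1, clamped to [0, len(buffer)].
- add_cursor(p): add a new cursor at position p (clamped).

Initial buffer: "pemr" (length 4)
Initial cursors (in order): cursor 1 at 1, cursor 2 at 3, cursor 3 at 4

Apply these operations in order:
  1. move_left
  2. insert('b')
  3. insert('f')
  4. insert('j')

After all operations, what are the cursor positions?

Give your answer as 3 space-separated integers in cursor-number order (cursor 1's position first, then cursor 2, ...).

Answer: 3 8 12

Derivation:
After op 1 (move_left): buffer="pemr" (len 4), cursors c1@0 c2@2 c3@3, authorship ....
After op 2 (insert('b')): buffer="bpebmbr" (len 7), cursors c1@1 c2@4 c3@6, authorship 1..2.3.
After op 3 (insert('f')): buffer="bfpebfmbfr" (len 10), cursors c1@2 c2@6 c3@9, authorship 11..22.33.
After op 4 (insert('j')): buffer="bfjpebfjmbfjr" (len 13), cursors c1@3 c2@8 c3@12, authorship 111..222.333.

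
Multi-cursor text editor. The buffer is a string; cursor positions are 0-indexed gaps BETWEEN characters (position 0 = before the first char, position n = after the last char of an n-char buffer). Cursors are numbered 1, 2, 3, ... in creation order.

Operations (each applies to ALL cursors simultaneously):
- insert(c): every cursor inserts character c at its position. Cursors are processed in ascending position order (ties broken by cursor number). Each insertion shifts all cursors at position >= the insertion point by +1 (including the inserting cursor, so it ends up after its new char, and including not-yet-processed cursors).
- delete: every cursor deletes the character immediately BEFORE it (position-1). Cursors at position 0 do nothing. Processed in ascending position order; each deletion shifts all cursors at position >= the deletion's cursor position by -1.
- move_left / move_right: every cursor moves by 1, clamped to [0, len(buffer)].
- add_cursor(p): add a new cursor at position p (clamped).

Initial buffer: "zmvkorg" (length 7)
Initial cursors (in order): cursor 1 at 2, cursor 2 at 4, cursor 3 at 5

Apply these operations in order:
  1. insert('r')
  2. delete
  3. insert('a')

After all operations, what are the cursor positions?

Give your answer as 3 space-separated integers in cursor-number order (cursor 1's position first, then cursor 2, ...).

After op 1 (insert('r')): buffer="zmrvkrorrg" (len 10), cursors c1@3 c2@6 c3@8, authorship ..1..2.3..
After op 2 (delete): buffer="zmvkorg" (len 7), cursors c1@2 c2@4 c3@5, authorship .......
After op 3 (insert('a')): buffer="zmavkaoarg" (len 10), cursors c1@3 c2@6 c3@8, authorship ..1..2.3..

Answer: 3 6 8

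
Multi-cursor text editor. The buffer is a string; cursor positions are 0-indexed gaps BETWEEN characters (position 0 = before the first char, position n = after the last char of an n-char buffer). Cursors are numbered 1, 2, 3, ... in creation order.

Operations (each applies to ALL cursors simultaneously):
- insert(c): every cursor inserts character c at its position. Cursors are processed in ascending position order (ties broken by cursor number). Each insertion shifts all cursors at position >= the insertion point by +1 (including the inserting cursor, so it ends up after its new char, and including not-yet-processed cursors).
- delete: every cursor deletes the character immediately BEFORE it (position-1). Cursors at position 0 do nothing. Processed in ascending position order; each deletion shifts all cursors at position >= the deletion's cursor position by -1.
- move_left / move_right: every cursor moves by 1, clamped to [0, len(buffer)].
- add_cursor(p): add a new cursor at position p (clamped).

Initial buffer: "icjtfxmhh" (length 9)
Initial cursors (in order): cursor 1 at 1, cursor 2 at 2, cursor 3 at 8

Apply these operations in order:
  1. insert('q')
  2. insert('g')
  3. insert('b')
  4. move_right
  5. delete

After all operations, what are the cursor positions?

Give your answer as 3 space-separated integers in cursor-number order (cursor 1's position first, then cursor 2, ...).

Answer: 4 7 15

Derivation:
After op 1 (insert('q')): buffer="iqcqjtfxmhqh" (len 12), cursors c1@2 c2@4 c3@11, authorship .1.2......3.
After op 2 (insert('g')): buffer="iqgcqgjtfxmhqgh" (len 15), cursors c1@3 c2@6 c3@14, authorship .11.22......33.
After op 3 (insert('b')): buffer="iqgbcqgbjtfxmhqgbh" (len 18), cursors c1@4 c2@8 c3@17, authorship .111.222......333.
After op 4 (move_right): buffer="iqgbcqgbjtfxmhqgbh" (len 18), cursors c1@5 c2@9 c3@18, authorship .111.222......333.
After op 5 (delete): buffer="iqgbqgbtfxmhqgb" (len 15), cursors c1@4 c2@7 c3@15, authorship .111222.....333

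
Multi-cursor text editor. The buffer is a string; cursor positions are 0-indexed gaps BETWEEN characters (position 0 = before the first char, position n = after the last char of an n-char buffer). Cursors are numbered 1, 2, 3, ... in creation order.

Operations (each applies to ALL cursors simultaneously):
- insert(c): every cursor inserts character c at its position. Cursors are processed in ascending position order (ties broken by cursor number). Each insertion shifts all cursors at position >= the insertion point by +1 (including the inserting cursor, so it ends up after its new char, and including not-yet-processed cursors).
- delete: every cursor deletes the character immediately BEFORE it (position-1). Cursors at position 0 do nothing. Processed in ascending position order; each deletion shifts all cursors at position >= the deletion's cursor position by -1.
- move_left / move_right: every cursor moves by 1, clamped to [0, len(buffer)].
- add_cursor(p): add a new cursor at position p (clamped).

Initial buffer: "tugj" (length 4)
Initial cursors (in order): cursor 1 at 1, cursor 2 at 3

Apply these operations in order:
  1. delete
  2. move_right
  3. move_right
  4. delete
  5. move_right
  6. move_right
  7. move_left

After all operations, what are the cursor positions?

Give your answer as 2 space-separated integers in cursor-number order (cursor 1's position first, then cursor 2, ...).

After op 1 (delete): buffer="uj" (len 2), cursors c1@0 c2@1, authorship ..
After op 2 (move_right): buffer="uj" (len 2), cursors c1@1 c2@2, authorship ..
After op 3 (move_right): buffer="uj" (len 2), cursors c1@2 c2@2, authorship ..
After op 4 (delete): buffer="" (len 0), cursors c1@0 c2@0, authorship 
After op 5 (move_right): buffer="" (len 0), cursors c1@0 c2@0, authorship 
After op 6 (move_right): buffer="" (len 0), cursors c1@0 c2@0, authorship 
After op 7 (move_left): buffer="" (len 0), cursors c1@0 c2@0, authorship 

Answer: 0 0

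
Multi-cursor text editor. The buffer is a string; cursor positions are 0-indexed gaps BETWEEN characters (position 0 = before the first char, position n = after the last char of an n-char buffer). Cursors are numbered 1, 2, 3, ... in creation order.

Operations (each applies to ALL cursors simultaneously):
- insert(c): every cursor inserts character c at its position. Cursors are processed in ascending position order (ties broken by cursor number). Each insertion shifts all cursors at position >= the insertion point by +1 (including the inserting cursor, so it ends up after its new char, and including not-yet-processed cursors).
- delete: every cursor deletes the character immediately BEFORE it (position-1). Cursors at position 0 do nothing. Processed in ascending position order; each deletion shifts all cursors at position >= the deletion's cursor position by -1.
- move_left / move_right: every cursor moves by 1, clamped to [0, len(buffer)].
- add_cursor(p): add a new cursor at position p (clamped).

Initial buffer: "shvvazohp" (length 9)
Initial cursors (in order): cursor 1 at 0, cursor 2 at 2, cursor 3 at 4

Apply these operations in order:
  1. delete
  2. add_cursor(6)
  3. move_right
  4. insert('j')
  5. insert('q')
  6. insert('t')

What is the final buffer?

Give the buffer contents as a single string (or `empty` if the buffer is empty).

After op 1 (delete): buffer="svazohp" (len 7), cursors c1@0 c2@1 c3@2, authorship .......
After op 2 (add_cursor(6)): buffer="svazohp" (len 7), cursors c1@0 c2@1 c3@2 c4@6, authorship .......
After op 3 (move_right): buffer="svazohp" (len 7), cursors c1@1 c2@2 c3@3 c4@7, authorship .......
After op 4 (insert('j')): buffer="sjvjajzohpj" (len 11), cursors c1@2 c2@4 c3@6 c4@11, authorship .1.2.3....4
After op 5 (insert('q')): buffer="sjqvjqajqzohpjq" (len 15), cursors c1@3 c2@6 c3@9 c4@15, authorship .11.22.33....44
After op 6 (insert('t')): buffer="sjqtvjqtajqtzohpjqt" (len 19), cursors c1@4 c2@8 c3@12 c4@19, authorship .111.222.333....444

Answer: sjqtvjqtajqtzohpjqt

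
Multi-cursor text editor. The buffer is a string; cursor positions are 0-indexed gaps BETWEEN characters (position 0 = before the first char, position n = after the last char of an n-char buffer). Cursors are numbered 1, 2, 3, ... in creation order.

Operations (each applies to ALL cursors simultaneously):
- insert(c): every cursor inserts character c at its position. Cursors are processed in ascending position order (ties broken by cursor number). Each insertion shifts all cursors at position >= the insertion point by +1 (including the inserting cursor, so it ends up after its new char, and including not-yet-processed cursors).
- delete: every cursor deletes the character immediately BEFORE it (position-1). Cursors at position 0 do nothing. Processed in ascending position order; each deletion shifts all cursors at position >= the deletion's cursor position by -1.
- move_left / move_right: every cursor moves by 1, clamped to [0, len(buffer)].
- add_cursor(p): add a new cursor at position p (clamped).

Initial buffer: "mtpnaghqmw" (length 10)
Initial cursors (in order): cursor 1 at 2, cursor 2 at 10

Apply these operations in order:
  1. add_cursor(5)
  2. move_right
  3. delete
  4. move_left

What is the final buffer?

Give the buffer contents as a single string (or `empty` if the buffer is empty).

After op 1 (add_cursor(5)): buffer="mtpnaghqmw" (len 10), cursors c1@2 c3@5 c2@10, authorship ..........
After op 2 (move_right): buffer="mtpnaghqmw" (len 10), cursors c1@3 c3@6 c2@10, authorship ..........
After op 3 (delete): buffer="mtnahqm" (len 7), cursors c1@2 c3@4 c2@7, authorship .......
After op 4 (move_left): buffer="mtnahqm" (len 7), cursors c1@1 c3@3 c2@6, authorship .......

Answer: mtnahqm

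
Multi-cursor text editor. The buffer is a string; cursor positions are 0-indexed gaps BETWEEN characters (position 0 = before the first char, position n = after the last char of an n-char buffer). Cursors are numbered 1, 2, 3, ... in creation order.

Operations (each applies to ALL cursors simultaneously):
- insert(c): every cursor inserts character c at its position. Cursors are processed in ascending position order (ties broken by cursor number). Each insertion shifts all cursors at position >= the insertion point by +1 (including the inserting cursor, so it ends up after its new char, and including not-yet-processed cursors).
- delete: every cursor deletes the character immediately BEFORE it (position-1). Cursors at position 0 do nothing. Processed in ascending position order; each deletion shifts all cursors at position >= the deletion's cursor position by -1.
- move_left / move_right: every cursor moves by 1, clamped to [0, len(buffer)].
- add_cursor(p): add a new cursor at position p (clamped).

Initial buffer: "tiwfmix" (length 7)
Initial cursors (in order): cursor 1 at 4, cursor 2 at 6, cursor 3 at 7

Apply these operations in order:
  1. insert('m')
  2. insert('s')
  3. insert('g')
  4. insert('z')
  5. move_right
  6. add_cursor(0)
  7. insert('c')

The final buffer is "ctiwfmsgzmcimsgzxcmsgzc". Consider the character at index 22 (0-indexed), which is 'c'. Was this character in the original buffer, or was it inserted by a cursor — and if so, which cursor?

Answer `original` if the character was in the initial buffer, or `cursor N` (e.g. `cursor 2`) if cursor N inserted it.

After op 1 (insert('m')): buffer="tiwfmmimxm" (len 10), cursors c1@5 c2@8 c3@10, authorship ....1..2.3
After op 2 (insert('s')): buffer="tiwfmsmimsxms" (len 13), cursors c1@6 c2@10 c3@13, authorship ....11..22.33
After op 3 (insert('g')): buffer="tiwfmsgmimsgxmsg" (len 16), cursors c1@7 c2@12 c3@16, authorship ....111..222.333
After op 4 (insert('z')): buffer="tiwfmsgzmimsgzxmsgz" (len 19), cursors c1@8 c2@14 c3@19, authorship ....1111..2222.3333
After op 5 (move_right): buffer="tiwfmsgzmimsgzxmsgz" (len 19), cursors c1@9 c2@15 c3@19, authorship ....1111..2222.3333
After op 6 (add_cursor(0)): buffer="tiwfmsgzmimsgzxmsgz" (len 19), cursors c4@0 c1@9 c2@15 c3@19, authorship ....1111..2222.3333
After op 7 (insert('c')): buffer="ctiwfmsgzmcimsgzxcmsgzc" (len 23), cursors c4@1 c1@11 c2@18 c3@23, authorship 4....1111.1.2222.233333
Authorship (.=original, N=cursor N): 4 . . . . 1 1 1 1 . 1 . 2 2 2 2 . 2 3 3 3 3 3
Index 22: author = 3

Answer: cursor 3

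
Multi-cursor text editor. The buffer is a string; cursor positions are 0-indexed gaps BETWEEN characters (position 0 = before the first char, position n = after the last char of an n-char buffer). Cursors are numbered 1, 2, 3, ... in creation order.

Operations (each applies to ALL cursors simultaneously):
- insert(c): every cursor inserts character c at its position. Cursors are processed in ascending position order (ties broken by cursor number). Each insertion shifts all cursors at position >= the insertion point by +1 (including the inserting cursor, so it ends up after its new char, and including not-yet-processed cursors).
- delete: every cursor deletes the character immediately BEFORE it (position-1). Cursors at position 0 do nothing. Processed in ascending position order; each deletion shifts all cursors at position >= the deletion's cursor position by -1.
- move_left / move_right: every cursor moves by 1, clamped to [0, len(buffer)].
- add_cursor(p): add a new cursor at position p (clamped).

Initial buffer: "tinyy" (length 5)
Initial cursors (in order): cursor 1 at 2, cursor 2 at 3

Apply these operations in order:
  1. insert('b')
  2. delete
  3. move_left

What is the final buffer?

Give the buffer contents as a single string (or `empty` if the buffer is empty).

After op 1 (insert('b')): buffer="tibnbyy" (len 7), cursors c1@3 c2@5, authorship ..1.2..
After op 2 (delete): buffer="tinyy" (len 5), cursors c1@2 c2@3, authorship .....
After op 3 (move_left): buffer="tinyy" (len 5), cursors c1@1 c2@2, authorship .....

Answer: tinyy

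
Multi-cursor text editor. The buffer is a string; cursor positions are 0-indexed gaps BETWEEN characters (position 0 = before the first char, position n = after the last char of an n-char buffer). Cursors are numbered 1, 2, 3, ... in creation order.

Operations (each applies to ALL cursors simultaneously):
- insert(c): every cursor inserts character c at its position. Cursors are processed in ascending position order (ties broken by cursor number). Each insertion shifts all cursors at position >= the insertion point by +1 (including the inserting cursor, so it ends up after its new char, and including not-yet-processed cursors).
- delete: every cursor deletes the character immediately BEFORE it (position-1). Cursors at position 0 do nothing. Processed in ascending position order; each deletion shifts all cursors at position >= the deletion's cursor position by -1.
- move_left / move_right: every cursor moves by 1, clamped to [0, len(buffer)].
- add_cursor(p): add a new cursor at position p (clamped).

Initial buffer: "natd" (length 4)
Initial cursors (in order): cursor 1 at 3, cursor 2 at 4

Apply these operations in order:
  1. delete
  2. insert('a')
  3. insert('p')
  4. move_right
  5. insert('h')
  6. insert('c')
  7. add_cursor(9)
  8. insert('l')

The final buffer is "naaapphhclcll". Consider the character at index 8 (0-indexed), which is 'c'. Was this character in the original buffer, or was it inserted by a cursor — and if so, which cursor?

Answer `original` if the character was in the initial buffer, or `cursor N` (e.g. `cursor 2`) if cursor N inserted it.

Answer: cursor 1

Derivation:
After op 1 (delete): buffer="na" (len 2), cursors c1@2 c2@2, authorship ..
After op 2 (insert('a')): buffer="naaa" (len 4), cursors c1@4 c2@4, authorship ..12
After op 3 (insert('p')): buffer="naaapp" (len 6), cursors c1@6 c2@6, authorship ..1212
After op 4 (move_right): buffer="naaapp" (len 6), cursors c1@6 c2@6, authorship ..1212
After op 5 (insert('h')): buffer="naaapphh" (len 8), cursors c1@8 c2@8, authorship ..121212
After op 6 (insert('c')): buffer="naaapphhcc" (len 10), cursors c1@10 c2@10, authorship ..12121212
After op 7 (add_cursor(9)): buffer="naaapphhcc" (len 10), cursors c3@9 c1@10 c2@10, authorship ..12121212
After op 8 (insert('l')): buffer="naaapphhclcll" (len 13), cursors c3@10 c1@13 c2@13, authorship ..12121213212
Authorship (.=original, N=cursor N): . . 1 2 1 2 1 2 1 3 2 1 2
Index 8: author = 1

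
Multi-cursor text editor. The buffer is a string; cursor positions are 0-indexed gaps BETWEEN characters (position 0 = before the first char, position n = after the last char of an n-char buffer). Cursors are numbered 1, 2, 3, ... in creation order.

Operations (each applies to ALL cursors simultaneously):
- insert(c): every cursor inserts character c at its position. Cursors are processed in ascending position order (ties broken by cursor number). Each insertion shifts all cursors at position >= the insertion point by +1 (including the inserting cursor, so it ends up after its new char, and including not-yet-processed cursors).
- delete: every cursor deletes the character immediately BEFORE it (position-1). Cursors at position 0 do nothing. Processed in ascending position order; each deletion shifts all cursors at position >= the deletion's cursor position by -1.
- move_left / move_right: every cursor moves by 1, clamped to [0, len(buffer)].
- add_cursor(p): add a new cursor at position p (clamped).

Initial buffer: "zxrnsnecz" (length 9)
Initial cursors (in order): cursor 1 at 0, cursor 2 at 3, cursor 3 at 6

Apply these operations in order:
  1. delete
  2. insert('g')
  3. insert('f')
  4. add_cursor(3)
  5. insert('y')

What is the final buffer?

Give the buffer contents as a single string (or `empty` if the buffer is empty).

Answer: gfyzyxgfynsgfyecz

Derivation:
After op 1 (delete): buffer="zxnsecz" (len 7), cursors c1@0 c2@2 c3@4, authorship .......
After op 2 (insert('g')): buffer="gzxgnsgecz" (len 10), cursors c1@1 c2@4 c3@7, authorship 1..2..3...
After op 3 (insert('f')): buffer="gfzxgfnsgfecz" (len 13), cursors c1@2 c2@6 c3@10, authorship 11..22..33...
After op 4 (add_cursor(3)): buffer="gfzxgfnsgfecz" (len 13), cursors c1@2 c4@3 c2@6 c3@10, authorship 11..22..33...
After op 5 (insert('y')): buffer="gfyzyxgfynsgfyecz" (len 17), cursors c1@3 c4@5 c2@9 c3@14, authorship 111.4.222..333...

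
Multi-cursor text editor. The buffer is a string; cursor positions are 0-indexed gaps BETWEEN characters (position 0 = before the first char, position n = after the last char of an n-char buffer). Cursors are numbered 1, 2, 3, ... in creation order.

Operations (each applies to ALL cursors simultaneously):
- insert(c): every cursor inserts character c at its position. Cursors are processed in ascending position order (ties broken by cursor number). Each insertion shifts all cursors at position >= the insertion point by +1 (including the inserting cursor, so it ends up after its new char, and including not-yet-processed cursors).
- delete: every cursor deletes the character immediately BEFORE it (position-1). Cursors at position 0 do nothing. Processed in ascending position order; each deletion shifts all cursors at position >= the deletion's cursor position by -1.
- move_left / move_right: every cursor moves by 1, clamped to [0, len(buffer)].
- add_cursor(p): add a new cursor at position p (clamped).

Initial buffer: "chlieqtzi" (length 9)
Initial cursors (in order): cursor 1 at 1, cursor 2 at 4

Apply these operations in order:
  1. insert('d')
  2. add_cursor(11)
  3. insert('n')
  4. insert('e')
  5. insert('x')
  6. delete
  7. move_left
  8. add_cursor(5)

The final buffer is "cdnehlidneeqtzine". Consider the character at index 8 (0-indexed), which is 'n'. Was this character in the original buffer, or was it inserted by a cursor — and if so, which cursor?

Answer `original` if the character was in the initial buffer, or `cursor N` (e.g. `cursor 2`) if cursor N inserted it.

After op 1 (insert('d')): buffer="cdhlideqtzi" (len 11), cursors c1@2 c2@6, authorship .1...2.....
After op 2 (add_cursor(11)): buffer="cdhlideqtzi" (len 11), cursors c1@2 c2@6 c3@11, authorship .1...2.....
After op 3 (insert('n')): buffer="cdnhlidneqtzin" (len 14), cursors c1@3 c2@8 c3@14, authorship .11...22.....3
After op 4 (insert('e')): buffer="cdnehlidneeqtzine" (len 17), cursors c1@4 c2@10 c3@17, authorship .111...222.....33
After op 5 (insert('x')): buffer="cdnexhlidnexeqtzinex" (len 20), cursors c1@5 c2@12 c3@20, authorship .1111...2222.....333
After op 6 (delete): buffer="cdnehlidneeqtzine" (len 17), cursors c1@4 c2@10 c3@17, authorship .111...222.....33
After op 7 (move_left): buffer="cdnehlidneeqtzine" (len 17), cursors c1@3 c2@9 c3@16, authorship .111...222.....33
After op 8 (add_cursor(5)): buffer="cdnehlidneeqtzine" (len 17), cursors c1@3 c4@5 c2@9 c3@16, authorship .111...222.....33
Authorship (.=original, N=cursor N): . 1 1 1 . . . 2 2 2 . . . . . 3 3
Index 8: author = 2

Answer: cursor 2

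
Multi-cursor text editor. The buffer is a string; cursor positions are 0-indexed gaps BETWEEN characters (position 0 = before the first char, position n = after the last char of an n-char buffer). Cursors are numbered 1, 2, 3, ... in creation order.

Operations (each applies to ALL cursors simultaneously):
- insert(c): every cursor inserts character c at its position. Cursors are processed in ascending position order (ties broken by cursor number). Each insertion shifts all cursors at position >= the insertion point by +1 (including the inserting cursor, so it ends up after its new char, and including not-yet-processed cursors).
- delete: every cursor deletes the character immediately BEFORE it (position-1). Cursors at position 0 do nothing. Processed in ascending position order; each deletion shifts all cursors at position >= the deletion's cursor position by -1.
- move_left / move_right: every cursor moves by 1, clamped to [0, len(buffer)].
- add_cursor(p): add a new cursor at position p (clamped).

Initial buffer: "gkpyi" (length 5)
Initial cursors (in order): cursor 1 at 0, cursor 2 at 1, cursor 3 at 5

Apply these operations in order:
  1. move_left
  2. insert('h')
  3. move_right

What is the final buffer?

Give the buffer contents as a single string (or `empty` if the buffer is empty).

Answer: hhgkpyhi

Derivation:
After op 1 (move_left): buffer="gkpyi" (len 5), cursors c1@0 c2@0 c3@4, authorship .....
After op 2 (insert('h')): buffer="hhgkpyhi" (len 8), cursors c1@2 c2@2 c3@7, authorship 12....3.
After op 3 (move_right): buffer="hhgkpyhi" (len 8), cursors c1@3 c2@3 c3@8, authorship 12....3.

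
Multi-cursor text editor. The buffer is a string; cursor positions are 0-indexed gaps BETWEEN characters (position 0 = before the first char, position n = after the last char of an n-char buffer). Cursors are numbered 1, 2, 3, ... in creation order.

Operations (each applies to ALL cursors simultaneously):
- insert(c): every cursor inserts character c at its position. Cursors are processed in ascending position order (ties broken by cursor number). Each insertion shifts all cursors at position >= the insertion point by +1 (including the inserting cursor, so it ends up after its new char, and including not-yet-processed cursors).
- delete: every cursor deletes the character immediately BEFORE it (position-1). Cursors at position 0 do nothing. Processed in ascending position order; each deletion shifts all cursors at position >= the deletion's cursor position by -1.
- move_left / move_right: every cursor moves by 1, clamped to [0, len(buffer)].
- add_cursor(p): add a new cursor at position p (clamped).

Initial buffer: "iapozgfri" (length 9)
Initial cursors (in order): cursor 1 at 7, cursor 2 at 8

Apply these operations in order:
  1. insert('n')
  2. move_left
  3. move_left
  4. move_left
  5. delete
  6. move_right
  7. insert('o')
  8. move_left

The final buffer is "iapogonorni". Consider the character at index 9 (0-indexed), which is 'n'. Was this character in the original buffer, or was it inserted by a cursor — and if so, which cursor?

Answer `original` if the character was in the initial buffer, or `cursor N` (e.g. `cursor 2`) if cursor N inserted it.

Answer: cursor 2

Derivation:
After op 1 (insert('n')): buffer="iapozgfnrni" (len 11), cursors c1@8 c2@10, authorship .......1.2.
After op 2 (move_left): buffer="iapozgfnrni" (len 11), cursors c1@7 c2@9, authorship .......1.2.
After op 3 (move_left): buffer="iapozgfnrni" (len 11), cursors c1@6 c2@8, authorship .......1.2.
After op 4 (move_left): buffer="iapozgfnrni" (len 11), cursors c1@5 c2@7, authorship .......1.2.
After op 5 (delete): buffer="iapognrni" (len 9), cursors c1@4 c2@5, authorship .....1.2.
After op 6 (move_right): buffer="iapognrni" (len 9), cursors c1@5 c2@6, authorship .....1.2.
After op 7 (insert('o')): buffer="iapogonorni" (len 11), cursors c1@6 c2@8, authorship .....112.2.
After op 8 (move_left): buffer="iapogonorni" (len 11), cursors c1@5 c2@7, authorship .....112.2.
Authorship (.=original, N=cursor N): . . . . . 1 1 2 . 2 .
Index 9: author = 2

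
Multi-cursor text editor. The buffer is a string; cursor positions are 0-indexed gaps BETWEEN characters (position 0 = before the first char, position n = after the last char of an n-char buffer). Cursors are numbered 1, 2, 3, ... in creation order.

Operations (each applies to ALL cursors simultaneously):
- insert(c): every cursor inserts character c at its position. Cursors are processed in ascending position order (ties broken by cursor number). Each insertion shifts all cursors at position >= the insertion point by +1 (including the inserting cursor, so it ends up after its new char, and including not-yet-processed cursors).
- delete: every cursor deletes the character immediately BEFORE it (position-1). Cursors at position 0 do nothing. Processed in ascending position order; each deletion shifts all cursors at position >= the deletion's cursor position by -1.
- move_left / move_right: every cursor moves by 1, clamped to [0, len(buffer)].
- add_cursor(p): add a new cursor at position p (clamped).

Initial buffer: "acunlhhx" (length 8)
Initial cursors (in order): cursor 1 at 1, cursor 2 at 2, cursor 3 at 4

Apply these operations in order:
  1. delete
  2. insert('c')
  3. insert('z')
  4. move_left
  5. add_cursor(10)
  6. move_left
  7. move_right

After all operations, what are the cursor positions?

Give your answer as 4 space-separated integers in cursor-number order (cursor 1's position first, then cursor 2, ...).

After op 1 (delete): buffer="ulhhx" (len 5), cursors c1@0 c2@0 c3@1, authorship .....
After op 2 (insert('c')): buffer="ccuclhhx" (len 8), cursors c1@2 c2@2 c3@4, authorship 12.3....
After op 3 (insert('z')): buffer="cczzuczlhhx" (len 11), cursors c1@4 c2@4 c3@7, authorship 1212.33....
After op 4 (move_left): buffer="cczzuczlhhx" (len 11), cursors c1@3 c2@3 c3@6, authorship 1212.33....
After op 5 (add_cursor(10)): buffer="cczzuczlhhx" (len 11), cursors c1@3 c2@3 c3@6 c4@10, authorship 1212.33....
After op 6 (move_left): buffer="cczzuczlhhx" (len 11), cursors c1@2 c2@2 c3@5 c4@9, authorship 1212.33....
After op 7 (move_right): buffer="cczzuczlhhx" (len 11), cursors c1@3 c2@3 c3@6 c4@10, authorship 1212.33....

Answer: 3 3 6 10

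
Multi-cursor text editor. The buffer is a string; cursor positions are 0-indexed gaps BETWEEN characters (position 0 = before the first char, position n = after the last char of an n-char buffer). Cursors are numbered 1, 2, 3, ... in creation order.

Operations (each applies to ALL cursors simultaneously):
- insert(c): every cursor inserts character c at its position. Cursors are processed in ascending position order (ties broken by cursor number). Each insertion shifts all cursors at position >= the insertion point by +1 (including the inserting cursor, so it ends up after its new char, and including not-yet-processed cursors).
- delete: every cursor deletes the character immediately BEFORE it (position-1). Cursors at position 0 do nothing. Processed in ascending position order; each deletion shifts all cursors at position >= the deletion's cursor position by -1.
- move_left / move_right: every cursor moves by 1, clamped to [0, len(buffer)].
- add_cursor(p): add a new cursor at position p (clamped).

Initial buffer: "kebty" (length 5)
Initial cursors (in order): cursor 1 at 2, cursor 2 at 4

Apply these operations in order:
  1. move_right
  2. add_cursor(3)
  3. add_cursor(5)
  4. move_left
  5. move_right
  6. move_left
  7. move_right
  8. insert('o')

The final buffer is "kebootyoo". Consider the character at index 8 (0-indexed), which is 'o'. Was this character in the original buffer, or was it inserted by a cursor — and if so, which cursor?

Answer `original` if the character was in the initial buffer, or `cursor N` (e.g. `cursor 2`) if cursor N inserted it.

Answer: cursor 4

Derivation:
After op 1 (move_right): buffer="kebty" (len 5), cursors c1@3 c2@5, authorship .....
After op 2 (add_cursor(3)): buffer="kebty" (len 5), cursors c1@3 c3@3 c2@5, authorship .....
After op 3 (add_cursor(5)): buffer="kebty" (len 5), cursors c1@3 c3@3 c2@5 c4@5, authorship .....
After op 4 (move_left): buffer="kebty" (len 5), cursors c1@2 c3@2 c2@4 c4@4, authorship .....
After op 5 (move_right): buffer="kebty" (len 5), cursors c1@3 c3@3 c2@5 c4@5, authorship .....
After op 6 (move_left): buffer="kebty" (len 5), cursors c1@2 c3@2 c2@4 c4@4, authorship .....
After op 7 (move_right): buffer="kebty" (len 5), cursors c1@3 c3@3 c2@5 c4@5, authorship .....
After op 8 (insert('o')): buffer="kebootyoo" (len 9), cursors c1@5 c3@5 c2@9 c4@9, authorship ...13..24
Authorship (.=original, N=cursor N): . . . 1 3 . . 2 4
Index 8: author = 4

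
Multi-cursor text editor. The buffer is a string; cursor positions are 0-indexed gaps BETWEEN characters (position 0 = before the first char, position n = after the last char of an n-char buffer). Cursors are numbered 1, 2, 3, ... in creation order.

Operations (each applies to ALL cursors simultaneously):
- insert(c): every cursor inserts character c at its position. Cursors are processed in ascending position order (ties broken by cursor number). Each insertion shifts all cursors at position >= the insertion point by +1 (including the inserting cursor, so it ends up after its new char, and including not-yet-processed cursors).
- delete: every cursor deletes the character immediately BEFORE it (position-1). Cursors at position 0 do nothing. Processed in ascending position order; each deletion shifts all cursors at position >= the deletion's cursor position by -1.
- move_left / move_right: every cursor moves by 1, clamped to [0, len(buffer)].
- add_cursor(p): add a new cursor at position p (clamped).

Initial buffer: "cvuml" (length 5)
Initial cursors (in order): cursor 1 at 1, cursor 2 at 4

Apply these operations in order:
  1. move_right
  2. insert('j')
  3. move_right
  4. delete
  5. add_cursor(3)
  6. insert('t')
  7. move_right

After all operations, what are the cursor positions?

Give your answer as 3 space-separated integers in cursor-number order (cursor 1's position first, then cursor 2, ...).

After op 1 (move_right): buffer="cvuml" (len 5), cursors c1@2 c2@5, authorship .....
After op 2 (insert('j')): buffer="cvjumlj" (len 7), cursors c1@3 c2@7, authorship ..1...2
After op 3 (move_right): buffer="cvjumlj" (len 7), cursors c1@4 c2@7, authorship ..1...2
After op 4 (delete): buffer="cvjml" (len 5), cursors c1@3 c2@5, authorship ..1..
After op 5 (add_cursor(3)): buffer="cvjml" (len 5), cursors c1@3 c3@3 c2@5, authorship ..1..
After op 6 (insert('t')): buffer="cvjttmlt" (len 8), cursors c1@5 c3@5 c2@8, authorship ..113..2
After op 7 (move_right): buffer="cvjttmlt" (len 8), cursors c1@6 c3@6 c2@8, authorship ..113..2

Answer: 6 8 6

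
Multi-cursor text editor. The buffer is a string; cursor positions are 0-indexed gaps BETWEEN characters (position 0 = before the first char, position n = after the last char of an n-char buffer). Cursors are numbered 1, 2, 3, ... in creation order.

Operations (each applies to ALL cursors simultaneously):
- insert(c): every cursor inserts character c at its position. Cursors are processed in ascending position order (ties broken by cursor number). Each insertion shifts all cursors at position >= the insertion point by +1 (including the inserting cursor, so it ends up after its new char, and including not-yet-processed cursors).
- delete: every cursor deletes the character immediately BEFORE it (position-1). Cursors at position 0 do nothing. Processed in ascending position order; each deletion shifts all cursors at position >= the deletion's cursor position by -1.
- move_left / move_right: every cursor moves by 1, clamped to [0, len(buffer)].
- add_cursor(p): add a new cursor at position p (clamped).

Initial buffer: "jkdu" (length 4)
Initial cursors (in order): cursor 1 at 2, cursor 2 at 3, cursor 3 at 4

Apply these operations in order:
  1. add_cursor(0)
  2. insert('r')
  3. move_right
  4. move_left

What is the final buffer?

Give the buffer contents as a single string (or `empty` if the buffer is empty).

Answer: rjkrdrur

Derivation:
After op 1 (add_cursor(0)): buffer="jkdu" (len 4), cursors c4@0 c1@2 c2@3 c3@4, authorship ....
After op 2 (insert('r')): buffer="rjkrdrur" (len 8), cursors c4@1 c1@4 c2@6 c3@8, authorship 4..1.2.3
After op 3 (move_right): buffer="rjkrdrur" (len 8), cursors c4@2 c1@5 c2@7 c3@8, authorship 4..1.2.3
After op 4 (move_left): buffer="rjkrdrur" (len 8), cursors c4@1 c1@4 c2@6 c3@7, authorship 4..1.2.3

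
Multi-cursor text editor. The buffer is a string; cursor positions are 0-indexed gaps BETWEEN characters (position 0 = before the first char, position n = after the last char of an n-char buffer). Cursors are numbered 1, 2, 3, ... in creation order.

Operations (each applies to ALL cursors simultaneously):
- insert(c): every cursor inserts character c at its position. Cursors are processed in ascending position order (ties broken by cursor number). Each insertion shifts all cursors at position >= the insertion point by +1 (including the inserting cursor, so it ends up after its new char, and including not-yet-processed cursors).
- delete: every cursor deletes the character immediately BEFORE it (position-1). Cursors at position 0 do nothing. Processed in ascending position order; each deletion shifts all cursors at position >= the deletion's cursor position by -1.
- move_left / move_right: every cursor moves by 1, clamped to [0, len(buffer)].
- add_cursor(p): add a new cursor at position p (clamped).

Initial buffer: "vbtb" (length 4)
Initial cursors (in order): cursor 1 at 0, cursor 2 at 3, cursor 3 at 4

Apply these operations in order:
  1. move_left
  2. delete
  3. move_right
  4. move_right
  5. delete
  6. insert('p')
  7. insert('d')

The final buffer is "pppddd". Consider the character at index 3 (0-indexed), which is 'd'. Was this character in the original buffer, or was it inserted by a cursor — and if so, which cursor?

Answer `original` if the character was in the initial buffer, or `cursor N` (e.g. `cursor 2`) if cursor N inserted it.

Answer: cursor 1

Derivation:
After op 1 (move_left): buffer="vbtb" (len 4), cursors c1@0 c2@2 c3@3, authorship ....
After op 2 (delete): buffer="vb" (len 2), cursors c1@0 c2@1 c3@1, authorship ..
After op 3 (move_right): buffer="vb" (len 2), cursors c1@1 c2@2 c3@2, authorship ..
After op 4 (move_right): buffer="vb" (len 2), cursors c1@2 c2@2 c3@2, authorship ..
After op 5 (delete): buffer="" (len 0), cursors c1@0 c2@0 c3@0, authorship 
After op 6 (insert('p')): buffer="ppp" (len 3), cursors c1@3 c2@3 c3@3, authorship 123
After op 7 (insert('d')): buffer="pppddd" (len 6), cursors c1@6 c2@6 c3@6, authorship 123123
Authorship (.=original, N=cursor N): 1 2 3 1 2 3
Index 3: author = 1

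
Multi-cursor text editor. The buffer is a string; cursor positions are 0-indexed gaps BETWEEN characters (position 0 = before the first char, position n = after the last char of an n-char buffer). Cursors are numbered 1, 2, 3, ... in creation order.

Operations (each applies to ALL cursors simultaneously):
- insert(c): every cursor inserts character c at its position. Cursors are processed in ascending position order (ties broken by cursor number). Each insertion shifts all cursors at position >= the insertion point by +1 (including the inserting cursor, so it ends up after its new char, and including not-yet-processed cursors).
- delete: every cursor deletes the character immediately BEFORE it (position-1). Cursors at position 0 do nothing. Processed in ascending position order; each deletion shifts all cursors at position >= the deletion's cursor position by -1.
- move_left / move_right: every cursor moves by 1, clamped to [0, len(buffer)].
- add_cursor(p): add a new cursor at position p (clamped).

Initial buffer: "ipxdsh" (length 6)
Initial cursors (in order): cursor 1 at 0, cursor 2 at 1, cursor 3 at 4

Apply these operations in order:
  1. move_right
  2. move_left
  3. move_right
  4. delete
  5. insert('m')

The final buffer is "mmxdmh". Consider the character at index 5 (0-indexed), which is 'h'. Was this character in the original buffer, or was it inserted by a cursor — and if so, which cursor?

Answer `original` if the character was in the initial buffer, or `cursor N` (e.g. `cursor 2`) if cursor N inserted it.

After op 1 (move_right): buffer="ipxdsh" (len 6), cursors c1@1 c2@2 c3@5, authorship ......
After op 2 (move_left): buffer="ipxdsh" (len 6), cursors c1@0 c2@1 c3@4, authorship ......
After op 3 (move_right): buffer="ipxdsh" (len 6), cursors c1@1 c2@2 c3@5, authorship ......
After op 4 (delete): buffer="xdh" (len 3), cursors c1@0 c2@0 c3@2, authorship ...
After op 5 (insert('m')): buffer="mmxdmh" (len 6), cursors c1@2 c2@2 c3@5, authorship 12..3.
Authorship (.=original, N=cursor N): 1 2 . . 3 .
Index 5: author = original

Answer: original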